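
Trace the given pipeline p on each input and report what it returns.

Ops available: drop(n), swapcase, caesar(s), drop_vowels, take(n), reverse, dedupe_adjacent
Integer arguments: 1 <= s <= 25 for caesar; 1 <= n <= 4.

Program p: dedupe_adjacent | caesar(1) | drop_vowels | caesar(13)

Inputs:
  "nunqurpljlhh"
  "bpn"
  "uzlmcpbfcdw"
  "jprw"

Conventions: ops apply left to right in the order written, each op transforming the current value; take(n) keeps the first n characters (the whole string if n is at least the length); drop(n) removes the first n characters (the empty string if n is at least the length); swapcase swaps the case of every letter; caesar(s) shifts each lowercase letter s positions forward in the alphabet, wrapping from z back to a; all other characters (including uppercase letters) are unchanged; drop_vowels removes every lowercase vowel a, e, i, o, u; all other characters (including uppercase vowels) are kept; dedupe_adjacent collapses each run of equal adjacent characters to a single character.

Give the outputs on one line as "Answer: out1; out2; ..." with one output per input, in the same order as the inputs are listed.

Execution, op by op:
  "nunqurpljlhh" -> "nunqurpljlh" -> "ovorvsqmkmi" -> "vrvsqmkm" -> "ieifdzxz"
  "bpn" -> "bpn" -> "cqo" -> "cq" -> "pd"
  "uzlmcpbfcdw" -> "uzlmcpbfcdw" -> "vamndqcgdex" -> "vmndqcgdx" -> "izaqdptqk"
  "jprw" -> "jprw" -> "kqsx" -> "kqsx" -> "xdfk"

"ieifdzxz"; "pd"; "izaqdptqk"; "xdfk"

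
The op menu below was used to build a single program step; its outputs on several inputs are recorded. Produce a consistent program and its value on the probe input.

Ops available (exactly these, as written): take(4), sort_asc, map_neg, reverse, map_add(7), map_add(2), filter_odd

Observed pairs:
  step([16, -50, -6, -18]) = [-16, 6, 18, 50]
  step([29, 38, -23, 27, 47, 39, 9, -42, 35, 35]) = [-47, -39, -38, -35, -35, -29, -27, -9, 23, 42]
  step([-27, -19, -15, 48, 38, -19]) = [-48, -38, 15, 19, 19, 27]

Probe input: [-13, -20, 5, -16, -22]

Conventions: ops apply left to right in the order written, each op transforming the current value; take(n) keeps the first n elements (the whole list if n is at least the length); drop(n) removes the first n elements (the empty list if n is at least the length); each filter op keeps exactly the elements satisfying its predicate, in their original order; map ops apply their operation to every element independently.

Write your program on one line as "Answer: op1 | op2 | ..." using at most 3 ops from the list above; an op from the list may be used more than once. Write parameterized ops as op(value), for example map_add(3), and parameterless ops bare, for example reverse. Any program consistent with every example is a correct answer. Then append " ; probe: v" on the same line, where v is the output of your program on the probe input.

sort_asc | reverse | map_neg ; probe: [-5, 13, 16, 20, 22]

Check, running the answer program on each example:
  [16, -50, -6, -18] -> [-50, -18, -6, 16] -> [16, -6, -18, -50] -> [-16, 6, 18, 50]
  [29, 38, -23, 27, 47, 39, 9, -42, 35, 35] -> [-42, -23, 9, 27, 29, 35, 35, 38, 39, 47] -> [47, 39, 38, 35, 35, 29, 27, 9, -23, -42] -> [-47, -39, -38, -35, -35, -29, -27, -9, 23, 42]
  [-27, -19, -15, 48, 38, -19] -> [-27, -19, -19, -15, 38, 48] -> [48, 38, -15, -19, -19, -27] -> [-48, -38, 15, 19, 19, 27]
  probe: [-13, -20, 5, -16, -22] -> [-22, -20, -16, -13, 5] -> [5, -13, -16, -20, -22] -> [-5, 13, 16, 20, 22]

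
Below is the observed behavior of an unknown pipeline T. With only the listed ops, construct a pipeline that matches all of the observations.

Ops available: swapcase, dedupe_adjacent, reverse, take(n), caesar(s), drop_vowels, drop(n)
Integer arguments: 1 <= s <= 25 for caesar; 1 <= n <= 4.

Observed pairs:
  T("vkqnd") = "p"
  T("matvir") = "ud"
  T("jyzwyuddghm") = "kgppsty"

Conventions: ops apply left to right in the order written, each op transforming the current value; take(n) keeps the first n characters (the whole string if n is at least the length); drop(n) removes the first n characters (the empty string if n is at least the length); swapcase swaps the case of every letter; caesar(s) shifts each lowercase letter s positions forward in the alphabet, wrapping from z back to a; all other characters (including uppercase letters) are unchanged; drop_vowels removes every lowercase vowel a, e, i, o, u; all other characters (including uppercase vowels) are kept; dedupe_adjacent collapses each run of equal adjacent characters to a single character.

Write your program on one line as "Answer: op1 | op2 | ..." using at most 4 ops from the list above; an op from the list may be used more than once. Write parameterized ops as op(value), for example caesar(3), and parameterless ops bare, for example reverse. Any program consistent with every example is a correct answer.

caesar(13) | drop(4) | caesar(25)

Check, running the answer program on each example:
  "vkqnd" -> "ixdaq" -> "q" -> "p"
  "matvir" -> "zngive" -> "ve" -> "ud"
  "jyzwyuddghm" -> "wlmjlhqqtuz" -> "lhqqtuz" -> "kgppsty"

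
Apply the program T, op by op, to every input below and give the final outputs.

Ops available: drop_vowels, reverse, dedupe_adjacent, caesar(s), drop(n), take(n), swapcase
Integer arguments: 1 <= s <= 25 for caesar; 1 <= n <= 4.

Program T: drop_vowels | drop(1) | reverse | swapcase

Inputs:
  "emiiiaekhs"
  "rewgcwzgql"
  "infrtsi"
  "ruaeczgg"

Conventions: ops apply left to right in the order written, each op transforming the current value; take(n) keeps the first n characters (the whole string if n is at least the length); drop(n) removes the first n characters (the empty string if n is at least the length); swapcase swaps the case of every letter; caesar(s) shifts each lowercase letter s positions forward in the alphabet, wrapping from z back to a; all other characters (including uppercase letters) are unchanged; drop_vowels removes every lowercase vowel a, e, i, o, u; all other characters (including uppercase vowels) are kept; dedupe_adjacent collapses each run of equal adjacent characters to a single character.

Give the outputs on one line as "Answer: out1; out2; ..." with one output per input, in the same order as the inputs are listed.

Execution, op by op:
  "emiiiaekhs" -> "mkhs" -> "khs" -> "shk" -> "SHK"
  "rewgcwzgql" -> "rwgcwzgql" -> "wgcwzgql" -> "lqgzwcgw" -> "LQGZWCGW"
  "infrtsi" -> "nfrts" -> "frts" -> "strf" -> "STRF"
  "ruaeczgg" -> "rczgg" -> "czgg" -> "ggzc" -> "GGZC"

"SHK"; "LQGZWCGW"; "STRF"; "GGZC"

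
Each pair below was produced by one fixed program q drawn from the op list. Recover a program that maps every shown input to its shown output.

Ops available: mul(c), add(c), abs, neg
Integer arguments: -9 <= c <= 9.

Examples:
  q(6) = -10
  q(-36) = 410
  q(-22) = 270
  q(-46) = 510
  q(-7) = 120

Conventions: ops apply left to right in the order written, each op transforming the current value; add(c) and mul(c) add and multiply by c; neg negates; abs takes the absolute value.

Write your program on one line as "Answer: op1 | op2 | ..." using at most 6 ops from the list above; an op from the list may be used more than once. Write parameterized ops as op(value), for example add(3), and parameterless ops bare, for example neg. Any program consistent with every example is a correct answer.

add(-5) | neg | mul(-5) | mul(2) | neg

Check, running the answer program on each example:
  6 -> 1 -> -1 -> 5 -> 10 -> -10
  -36 -> -41 -> 41 -> -205 -> -410 -> 410
  -22 -> -27 -> 27 -> -135 -> -270 -> 270
  -46 -> -51 -> 51 -> -255 -> -510 -> 510
  -7 -> -12 -> 12 -> -60 -> -120 -> 120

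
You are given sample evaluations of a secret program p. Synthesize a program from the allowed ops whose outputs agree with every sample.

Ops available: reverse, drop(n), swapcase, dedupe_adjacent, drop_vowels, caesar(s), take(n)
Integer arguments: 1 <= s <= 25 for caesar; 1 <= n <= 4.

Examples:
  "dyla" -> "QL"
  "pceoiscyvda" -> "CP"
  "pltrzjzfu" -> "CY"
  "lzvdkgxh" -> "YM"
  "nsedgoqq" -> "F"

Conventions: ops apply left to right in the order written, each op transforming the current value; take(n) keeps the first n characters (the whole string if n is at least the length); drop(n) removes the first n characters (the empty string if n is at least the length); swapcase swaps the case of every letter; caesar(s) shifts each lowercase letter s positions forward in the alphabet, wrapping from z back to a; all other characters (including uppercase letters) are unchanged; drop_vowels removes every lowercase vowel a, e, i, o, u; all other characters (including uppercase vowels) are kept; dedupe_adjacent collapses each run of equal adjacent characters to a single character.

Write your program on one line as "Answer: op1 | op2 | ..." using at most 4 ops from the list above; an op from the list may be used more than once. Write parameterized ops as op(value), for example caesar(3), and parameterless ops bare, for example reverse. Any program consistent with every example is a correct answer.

take(2) | caesar(13) | drop_vowels | swapcase

Check, running the answer program on each example:
  "dyla" -> "dy" -> "ql" -> "ql" -> "QL"
  "pceoiscyvda" -> "pc" -> "cp" -> "cp" -> "CP"
  "pltrzjzfu" -> "pl" -> "cy" -> "cy" -> "CY"
  "lzvdkgxh" -> "lz" -> "ym" -> "ym" -> "YM"
  "nsedgoqq" -> "ns" -> "af" -> "f" -> "F"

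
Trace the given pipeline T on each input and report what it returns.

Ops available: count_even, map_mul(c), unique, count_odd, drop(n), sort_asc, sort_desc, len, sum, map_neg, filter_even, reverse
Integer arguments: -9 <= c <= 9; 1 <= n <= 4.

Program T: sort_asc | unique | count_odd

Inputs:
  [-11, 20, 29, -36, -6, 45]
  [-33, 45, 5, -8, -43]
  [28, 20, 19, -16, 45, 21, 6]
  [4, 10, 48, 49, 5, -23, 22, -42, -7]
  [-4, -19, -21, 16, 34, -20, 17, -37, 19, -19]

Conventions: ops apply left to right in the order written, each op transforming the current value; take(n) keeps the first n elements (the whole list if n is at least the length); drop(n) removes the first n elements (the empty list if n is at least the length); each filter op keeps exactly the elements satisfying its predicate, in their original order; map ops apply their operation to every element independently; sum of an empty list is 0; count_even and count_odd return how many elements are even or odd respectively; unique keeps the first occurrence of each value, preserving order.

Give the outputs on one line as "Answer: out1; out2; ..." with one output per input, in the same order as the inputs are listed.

3; 4; 3; 4; 5

Execution, op by op:
  [-11, 20, 29, -36, -6, 45] -> [-36, -11, -6, 20, 29, 45] -> [-36, -11, -6, 20, 29, 45] -> 3
  [-33, 45, 5, -8, -43] -> [-43, -33, -8, 5, 45] -> [-43, -33, -8, 5, 45] -> 4
  [28, 20, 19, -16, 45, 21, 6] -> [-16, 6, 19, 20, 21, 28, 45] -> [-16, 6, 19, 20, 21, 28, 45] -> 3
  [4, 10, 48, 49, 5, -23, 22, -42, -7] -> [-42, -23, -7, 4, 5, 10, 22, 48, 49] -> [-42, -23, -7, 4, 5, 10, 22, 48, 49] -> 4
  [-4, -19, -21, 16, 34, -20, 17, -37, 19, -19] -> [-37, -21, -20, -19, -19, -4, 16, 17, 19, 34] -> [-37, -21, -20, -19, -4, 16, 17, 19, 34] -> 5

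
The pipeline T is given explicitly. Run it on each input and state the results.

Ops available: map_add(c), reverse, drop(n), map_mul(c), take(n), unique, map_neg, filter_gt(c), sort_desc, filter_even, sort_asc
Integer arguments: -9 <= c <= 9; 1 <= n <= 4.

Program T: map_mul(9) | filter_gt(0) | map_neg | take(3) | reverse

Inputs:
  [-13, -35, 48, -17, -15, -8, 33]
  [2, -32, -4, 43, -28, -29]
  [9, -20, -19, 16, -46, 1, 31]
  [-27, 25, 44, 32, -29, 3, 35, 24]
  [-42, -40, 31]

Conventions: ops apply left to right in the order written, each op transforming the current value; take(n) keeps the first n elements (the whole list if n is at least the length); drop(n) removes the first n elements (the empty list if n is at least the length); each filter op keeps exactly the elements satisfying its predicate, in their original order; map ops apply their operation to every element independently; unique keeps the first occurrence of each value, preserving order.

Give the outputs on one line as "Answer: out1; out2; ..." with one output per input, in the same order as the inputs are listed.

[-297, -432]; [-387, -18]; [-9, -144, -81]; [-288, -396, -225]; [-279]

Execution, op by op:
  [-13, -35, 48, -17, -15, -8, 33] -> [-117, -315, 432, -153, -135, -72, 297] -> [432, 297] -> [-432, -297] -> [-432, -297] -> [-297, -432]
  [2, -32, -4, 43, -28, -29] -> [18, -288, -36, 387, -252, -261] -> [18, 387] -> [-18, -387] -> [-18, -387] -> [-387, -18]
  [9, -20, -19, 16, -46, 1, 31] -> [81, -180, -171, 144, -414, 9, 279] -> [81, 144, 9, 279] -> [-81, -144, -9, -279] -> [-81, -144, -9] -> [-9, -144, -81]
  [-27, 25, 44, 32, -29, 3, 35, 24] -> [-243, 225, 396, 288, -261, 27, 315, 216] -> [225, 396, 288, 27, 315, 216] -> [-225, -396, -288, -27, -315, -216] -> [-225, -396, -288] -> [-288, -396, -225]
  [-42, -40, 31] -> [-378, -360, 279] -> [279] -> [-279] -> [-279] -> [-279]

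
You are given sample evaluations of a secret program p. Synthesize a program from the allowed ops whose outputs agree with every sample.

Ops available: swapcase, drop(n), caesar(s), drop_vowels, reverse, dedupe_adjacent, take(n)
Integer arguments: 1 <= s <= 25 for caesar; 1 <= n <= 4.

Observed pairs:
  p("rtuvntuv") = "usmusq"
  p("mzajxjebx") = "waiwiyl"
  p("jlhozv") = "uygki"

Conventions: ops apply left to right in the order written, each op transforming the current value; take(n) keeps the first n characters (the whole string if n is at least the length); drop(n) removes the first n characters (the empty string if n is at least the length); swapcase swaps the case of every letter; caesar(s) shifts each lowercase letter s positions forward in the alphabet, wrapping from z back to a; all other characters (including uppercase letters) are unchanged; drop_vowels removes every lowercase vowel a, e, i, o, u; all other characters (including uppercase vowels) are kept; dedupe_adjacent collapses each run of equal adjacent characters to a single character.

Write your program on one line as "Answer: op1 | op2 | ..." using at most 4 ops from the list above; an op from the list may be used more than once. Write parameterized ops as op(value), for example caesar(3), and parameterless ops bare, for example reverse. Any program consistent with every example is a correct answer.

reverse | drop_vowels | caesar(25)

Check, running the answer program on each example:
  "rtuvntuv" -> "vutnvutr" -> "vtnvtr" -> "usmusq"
  "mzajxjebx" -> "xbejxjazm" -> "xbjxjzm" -> "waiwiyl"
  "jlhozv" -> "vzohlj" -> "vzhlj" -> "uygki"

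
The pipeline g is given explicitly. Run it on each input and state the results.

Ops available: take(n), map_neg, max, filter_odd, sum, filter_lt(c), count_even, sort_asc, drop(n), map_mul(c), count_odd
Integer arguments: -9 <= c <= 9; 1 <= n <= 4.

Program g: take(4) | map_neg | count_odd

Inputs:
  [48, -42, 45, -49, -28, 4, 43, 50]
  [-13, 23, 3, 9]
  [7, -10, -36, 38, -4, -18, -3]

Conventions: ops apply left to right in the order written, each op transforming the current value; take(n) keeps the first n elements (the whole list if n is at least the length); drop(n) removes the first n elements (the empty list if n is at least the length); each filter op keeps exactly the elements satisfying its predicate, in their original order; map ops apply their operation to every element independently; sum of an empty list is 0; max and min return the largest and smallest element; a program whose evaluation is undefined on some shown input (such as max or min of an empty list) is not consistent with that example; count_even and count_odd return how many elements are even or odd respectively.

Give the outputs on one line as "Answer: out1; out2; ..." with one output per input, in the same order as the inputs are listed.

2; 4; 1

Execution, op by op:
  [48, -42, 45, -49, -28, 4, 43, 50] -> [48, -42, 45, -49] -> [-48, 42, -45, 49] -> 2
  [-13, 23, 3, 9] -> [-13, 23, 3, 9] -> [13, -23, -3, -9] -> 4
  [7, -10, -36, 38, -4, -18, -3] -> [7, -10, -36, 38] -> [-7, 10, 36, -38] -> 1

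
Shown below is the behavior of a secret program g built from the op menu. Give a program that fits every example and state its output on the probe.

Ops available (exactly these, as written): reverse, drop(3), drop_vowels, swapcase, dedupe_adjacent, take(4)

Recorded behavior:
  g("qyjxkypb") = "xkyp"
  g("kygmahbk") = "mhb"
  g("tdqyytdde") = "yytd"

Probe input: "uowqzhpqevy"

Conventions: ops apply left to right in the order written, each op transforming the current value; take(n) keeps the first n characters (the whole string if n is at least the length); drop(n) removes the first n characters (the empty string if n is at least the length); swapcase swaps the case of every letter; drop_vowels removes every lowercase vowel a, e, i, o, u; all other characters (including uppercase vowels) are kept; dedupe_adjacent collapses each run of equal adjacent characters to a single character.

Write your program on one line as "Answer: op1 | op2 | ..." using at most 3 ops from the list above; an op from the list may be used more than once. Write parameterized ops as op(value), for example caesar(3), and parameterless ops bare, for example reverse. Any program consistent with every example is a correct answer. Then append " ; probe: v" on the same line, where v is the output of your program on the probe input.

drop(3) | take(4) | drop_vowels ; probe: "qzhp"

Check, running the answer program on each example:
  "qyjxkypb" -> "xkypb" -> "xkyp" -> "xkyp"
  "kygmahbk" -> "mahbk" -> "mahb" -> "mhb"
  "tdqyytdde" -> "yytdde" -> "yytd" -> "yytd"
  probe: "uowqzhpqevy" -> "qzhpqevy" -> "qzhp" -> "qzhp"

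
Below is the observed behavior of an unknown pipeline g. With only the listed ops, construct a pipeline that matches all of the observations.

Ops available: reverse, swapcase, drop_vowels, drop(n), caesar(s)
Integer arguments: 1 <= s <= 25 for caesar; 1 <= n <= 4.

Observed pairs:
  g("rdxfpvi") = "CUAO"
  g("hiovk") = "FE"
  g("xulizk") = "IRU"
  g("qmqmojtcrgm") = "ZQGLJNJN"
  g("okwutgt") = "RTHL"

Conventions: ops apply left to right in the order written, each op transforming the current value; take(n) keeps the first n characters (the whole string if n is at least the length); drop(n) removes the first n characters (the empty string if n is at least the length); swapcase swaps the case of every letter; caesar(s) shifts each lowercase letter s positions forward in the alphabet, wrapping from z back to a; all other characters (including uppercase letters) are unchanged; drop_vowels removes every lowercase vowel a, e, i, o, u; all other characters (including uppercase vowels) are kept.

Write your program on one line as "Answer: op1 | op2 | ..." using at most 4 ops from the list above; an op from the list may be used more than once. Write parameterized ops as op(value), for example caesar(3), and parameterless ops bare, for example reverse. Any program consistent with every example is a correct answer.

caesar(23) | swapcase | reverse | drop(3)

Check, running the answer program on each example:
  "rdxfpvi" -> "oaucmsf" -> "OAUCMSF" -> "FSMCUAO" -> "CUAO"
  "hiovk" -> "eflsh" -> "EFLSH" -> "HSLFE" -> "FE"
  "xulizk" -> "urifwh" -> "URIFWH" -> "HWFIRU" -> "IRU"
  "qmqmojtcrgm" -> "njnjlgqzodj" -> "NJNJLGQZODJ" -> "JDOZQGLJNJN" -> "ZQGLJNJN"
  "okwutgt" -> "lhtrqdq" -> "LHTRQDQ" -> "QDQRTHL" -> "RTHL"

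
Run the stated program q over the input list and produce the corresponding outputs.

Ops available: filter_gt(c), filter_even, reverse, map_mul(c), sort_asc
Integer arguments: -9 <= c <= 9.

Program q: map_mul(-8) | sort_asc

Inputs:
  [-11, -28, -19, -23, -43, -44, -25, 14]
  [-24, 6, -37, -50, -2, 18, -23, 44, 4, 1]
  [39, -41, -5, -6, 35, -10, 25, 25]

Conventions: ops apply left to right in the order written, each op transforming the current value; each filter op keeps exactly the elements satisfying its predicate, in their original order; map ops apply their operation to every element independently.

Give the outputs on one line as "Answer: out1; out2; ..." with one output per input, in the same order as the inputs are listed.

[-112, 88, 152, 184, 200, 224, 344, 352]; [-352, -144, -48, -32, -8, 16, 184, 192, 296, 400]; [-312, -280, -200, -200, 40, 48, 80, 328]

Execution, op by op:
  [-11, -28, -19, -23, -43, -44, -25, 14] -> [88, 224, 152, 184, 344, 352, 200, -112] -> [-112, 88, 152, 184, 200, 224, 344, 352]
  [-24, 6, -37, -50, -2, 18, -23, 44, 4, 1] -> [192, -48, 296, 400, 16, -144, 184, -352, -32, -8] -> [-352, -144, -48, -32, -8, 16, 184, 192, 296, 400]
  [39, -41, -5, -6, 35, -10, 25, 25] -> [-312, 328, 40, 48, -280, 80, -200, -200] -> [-312, -280, -200, -200, 40, 48, 80, 328]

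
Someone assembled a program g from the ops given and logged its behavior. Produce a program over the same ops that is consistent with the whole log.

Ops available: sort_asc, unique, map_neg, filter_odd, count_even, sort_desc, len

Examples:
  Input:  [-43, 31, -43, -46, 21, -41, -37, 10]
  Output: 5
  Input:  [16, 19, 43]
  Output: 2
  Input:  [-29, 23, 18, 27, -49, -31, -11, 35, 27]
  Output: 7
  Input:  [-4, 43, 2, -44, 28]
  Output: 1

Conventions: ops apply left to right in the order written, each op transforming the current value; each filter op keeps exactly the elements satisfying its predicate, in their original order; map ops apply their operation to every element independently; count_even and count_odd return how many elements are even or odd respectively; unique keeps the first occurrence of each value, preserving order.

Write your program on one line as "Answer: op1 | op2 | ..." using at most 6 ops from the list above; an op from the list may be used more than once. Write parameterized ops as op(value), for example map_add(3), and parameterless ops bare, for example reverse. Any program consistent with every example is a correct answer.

map_neg | filter_odd | map_neg | unique | len

Check, running the answer program on each example:
  [-43, 31, -43, -46, 21, -41, -37, 10] -> [43, -31, 43, 46, -21, 41, 37, -10] -> [43, -31, 43, -21, 41, 37] -> [-43, 31, -43, 21, -41, -37] -> [-43, 31, 21, -41, -37] -> 5
  [16, 19, 43] -> [-16, -19, -43] -> [-19, -43] -> [19, 43] -> [19, 43] -> 2
  [-29, 23, 18, 27, -49, -31, -11, 35, 27] -> [29, -23, -18, -27, 49, 31, 11, -35, -27] -> [29, -23, -27, 49, 31, 11, -35, -27] -> [-29, 23, 27, -49, -31, -11, 35, 27] -> [-29, 23, 27, -49, -31, -11, 35] -> 7
  [-4, 43, 2, -44, 28] -> [4, -43, -2, 44, -28] -> [-43] -> [43] -> [43] -> 1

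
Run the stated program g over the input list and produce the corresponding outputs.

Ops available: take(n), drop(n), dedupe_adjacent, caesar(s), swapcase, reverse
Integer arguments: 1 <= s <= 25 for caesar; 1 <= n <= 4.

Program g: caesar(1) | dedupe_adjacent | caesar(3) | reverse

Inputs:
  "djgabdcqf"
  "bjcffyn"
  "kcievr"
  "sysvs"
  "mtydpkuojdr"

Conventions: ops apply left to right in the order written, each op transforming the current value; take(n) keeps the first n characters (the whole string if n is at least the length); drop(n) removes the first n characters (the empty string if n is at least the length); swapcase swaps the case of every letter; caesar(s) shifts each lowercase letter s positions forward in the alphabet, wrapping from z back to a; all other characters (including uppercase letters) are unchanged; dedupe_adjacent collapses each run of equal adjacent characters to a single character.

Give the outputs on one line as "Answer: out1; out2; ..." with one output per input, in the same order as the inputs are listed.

"jughfeknh"; "rcjgnf"; "vzimgo"; "wzwcw"; "vhnsyothcxq"

Execution, op by op:
  "djgabdcqf" -> "ekhbcedrg" -> "ekhbcedrg" -> "hnkefhguj" -> "jughfeknh"
  "bjcffyn" -> "ckdggzo" -> "ckdgzo" -> "fngjcr" -> "rcjgnf"
  "kcievr" -> "ldjfws" -> "ldjfws" -> "ogmizv" -> "vzimgo"
  "sysvs" -> "tztwt" -> "tztwt" -> "wcwzw" -> "wzwcw"
  "mtydpkuojdr" -> "nuzeqlvpkes" -> "nuzeqlvpkes" -> "qxchtoysnhv" -> "vhnsyothcxq"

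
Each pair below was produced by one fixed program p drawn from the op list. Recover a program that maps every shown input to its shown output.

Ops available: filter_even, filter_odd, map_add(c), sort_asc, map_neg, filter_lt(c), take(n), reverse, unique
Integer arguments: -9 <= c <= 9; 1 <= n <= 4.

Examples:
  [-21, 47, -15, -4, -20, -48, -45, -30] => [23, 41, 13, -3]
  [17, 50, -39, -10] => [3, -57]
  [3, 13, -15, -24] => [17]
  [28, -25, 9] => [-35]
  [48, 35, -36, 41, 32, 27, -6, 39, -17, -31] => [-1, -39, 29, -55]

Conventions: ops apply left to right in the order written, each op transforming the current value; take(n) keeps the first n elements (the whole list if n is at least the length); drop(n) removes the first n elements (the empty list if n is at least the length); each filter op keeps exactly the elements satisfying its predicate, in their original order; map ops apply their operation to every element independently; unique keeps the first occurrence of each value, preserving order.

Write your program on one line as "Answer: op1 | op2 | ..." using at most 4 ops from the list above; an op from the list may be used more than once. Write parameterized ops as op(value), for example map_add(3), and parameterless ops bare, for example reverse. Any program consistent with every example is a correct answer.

reverse | map_add(7) | filter_odd | map_neg

Check, running the answer program on each example:
  [-21, 47, -15, -4, -20, -48, -45, -30] -> [-30, -45, -48, -20, -4, -15, 47, -21] -> [-23, -38, -41, -13, 3, -8, 54, -14] -> [-23, -41, -13, 3] -> [23, 41, 13, -3]
  [17, 50, -39, -10] -> [-10, -39, 50, 17] -> [-3, -32, 57, 24] -> [-3, 57] -> [3, -57]
  [3, 13, -15, -24] -> [-24, -15, 13, 3] -> [-17, -8, 20, 10] -> [-17] -> [17]
  [28, -25, 9] -> [9, -25, 28] -> [16, -18, 35] -> [35] -> [-35]
  [48, 35, -36, 41, 32, 27, -6, 39, -17, -31] -> [-31, -17, 39, -6, 27, 32, 41, -36, 35, 48] -> [-24, -10, 46, 1, 34, 39, 48, -29, 42, 55] -> [1, 39, -29, 55] -> [-1, -39, 29, -55]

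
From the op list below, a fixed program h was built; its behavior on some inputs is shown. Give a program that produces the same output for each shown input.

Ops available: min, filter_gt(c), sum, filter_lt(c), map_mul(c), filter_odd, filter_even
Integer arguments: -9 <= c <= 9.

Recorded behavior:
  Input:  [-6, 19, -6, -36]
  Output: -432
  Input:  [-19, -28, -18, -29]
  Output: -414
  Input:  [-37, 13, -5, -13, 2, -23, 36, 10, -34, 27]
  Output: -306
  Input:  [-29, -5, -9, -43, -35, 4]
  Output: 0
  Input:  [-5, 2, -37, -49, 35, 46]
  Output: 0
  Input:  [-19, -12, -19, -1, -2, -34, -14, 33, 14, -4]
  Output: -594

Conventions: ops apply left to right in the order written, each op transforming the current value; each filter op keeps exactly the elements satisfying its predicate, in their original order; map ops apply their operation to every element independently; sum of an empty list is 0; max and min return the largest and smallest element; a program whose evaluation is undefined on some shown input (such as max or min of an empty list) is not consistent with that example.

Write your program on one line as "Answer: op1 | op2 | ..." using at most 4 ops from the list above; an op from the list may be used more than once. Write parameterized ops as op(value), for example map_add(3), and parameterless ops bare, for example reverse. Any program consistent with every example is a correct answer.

filter_even | map_mul(9) | filter_lt(-9) | sum

Check, running the answer program on each example:
  [-6, 19, -6, -36] -> [-6, -6, -36] -> [-54, -54, -324] -> [-54, -54, -324] -> -432
  [-19, -28, -18, -29] -> [-28, -18] -> [-252, -162] -> [-252, -162] -> -414
  [-37, 13, -5, -13, 2, -23, 36, 10, -34, 27] -> [2, 36, 10, -34] -> [18, 324, 90, -306] -> [-306] -> -306
  [-29, -5, -9, -43, -35, 4] -> [4] -> [36] -> [] -> 0
  [-5, 2, -37, -49, 35, 46] -> [2, 46] -> [18, 414] -> [] -> 0
  [-19, -12, -19, -1, -2, -34, -14, 33, 14, -4] -> [-12, -2, -34, -14, 14, -4] -> [-108, -18, -306, -126, 126, -36] -> [-108, -18, -306, -126, -36] -> -594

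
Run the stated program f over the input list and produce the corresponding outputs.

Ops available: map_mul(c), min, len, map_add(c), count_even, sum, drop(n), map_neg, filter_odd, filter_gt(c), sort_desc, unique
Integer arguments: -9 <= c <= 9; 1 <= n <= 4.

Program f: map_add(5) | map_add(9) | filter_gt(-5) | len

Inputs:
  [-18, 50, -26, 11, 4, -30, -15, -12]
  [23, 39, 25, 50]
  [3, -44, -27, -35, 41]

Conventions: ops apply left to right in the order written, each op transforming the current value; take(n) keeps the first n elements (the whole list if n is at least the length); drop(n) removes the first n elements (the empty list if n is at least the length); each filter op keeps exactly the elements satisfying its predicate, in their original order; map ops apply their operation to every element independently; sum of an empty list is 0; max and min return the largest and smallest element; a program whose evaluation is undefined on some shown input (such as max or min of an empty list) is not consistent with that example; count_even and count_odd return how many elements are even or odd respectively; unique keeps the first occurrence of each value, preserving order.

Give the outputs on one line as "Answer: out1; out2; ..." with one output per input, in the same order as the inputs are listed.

6; 4; 2

Execution, op by op:
  [-18, 50, -26, 11, 4, -30, -15, -12] -> [-13, 55, -21, 16, 9, -25, -10, -7] -> [-4, 64, -12, 25, 18, -16, -1, 2] -> [-4, 64, 25, 18, -1, 2] -> 6
  [23, 39, 25, 50] -> [28, 44, 30, 55] -> [37, 53, 39, 64] -> [37, 53, 39, 64] -> 4
  [3, -44, -27, -35, 41] -> [8, -39, -22, -30, 46] -> [17, -30, -13, -21, 55] -> [17, 55] -> 2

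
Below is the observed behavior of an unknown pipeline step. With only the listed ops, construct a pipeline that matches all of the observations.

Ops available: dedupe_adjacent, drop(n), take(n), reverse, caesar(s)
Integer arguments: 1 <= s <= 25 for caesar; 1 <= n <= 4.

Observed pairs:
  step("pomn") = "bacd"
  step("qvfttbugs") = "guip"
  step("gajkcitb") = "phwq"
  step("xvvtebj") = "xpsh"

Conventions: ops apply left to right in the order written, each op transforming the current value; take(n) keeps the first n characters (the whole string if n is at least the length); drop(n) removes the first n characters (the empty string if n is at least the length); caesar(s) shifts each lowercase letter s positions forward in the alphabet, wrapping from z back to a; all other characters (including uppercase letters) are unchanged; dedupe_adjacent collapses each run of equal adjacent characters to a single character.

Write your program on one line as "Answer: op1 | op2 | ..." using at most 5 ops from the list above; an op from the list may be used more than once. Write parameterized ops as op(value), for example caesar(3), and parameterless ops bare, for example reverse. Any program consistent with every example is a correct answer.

reverse | caesar(19) | take(4) | caesar(21)

Check, running the answer program on each example:
  "pomn" -> "nmop" -> "gfhi" -> "gfhi" -> "bacd"
  "qvfttbugs" -> "sgubttfvq" -> "lznummyoj" -> "lznu" -> "guip"
  "gajkcitb" -> "btickjag" -> "umbvdctz" -> "umbv" -> "phwq"
  "xvvtebj" -> "jbetvvx" -> "cuxmooq" -> "cuxm" -> "xpsh"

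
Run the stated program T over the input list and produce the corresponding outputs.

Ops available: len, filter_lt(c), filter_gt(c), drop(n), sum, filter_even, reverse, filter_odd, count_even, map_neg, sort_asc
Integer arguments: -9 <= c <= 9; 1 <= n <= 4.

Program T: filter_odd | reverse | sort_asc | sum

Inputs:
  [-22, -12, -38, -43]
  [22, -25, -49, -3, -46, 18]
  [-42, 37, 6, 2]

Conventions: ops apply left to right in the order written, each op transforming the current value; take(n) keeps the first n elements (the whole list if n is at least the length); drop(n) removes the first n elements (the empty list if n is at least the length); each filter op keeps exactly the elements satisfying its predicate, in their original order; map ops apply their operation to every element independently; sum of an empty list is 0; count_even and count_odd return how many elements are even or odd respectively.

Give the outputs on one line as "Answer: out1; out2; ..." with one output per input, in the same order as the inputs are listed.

Execution, op by op:
  [-22, -12, -38, -43] -> [-43] -> [-43] -> [-43] -> -43
  [22, -25, -49, -3, -46, 18] -> [-25, -49, -3] -> [-3, -49, -25] -> [-49, -25, -3] -> -77
  [-42, 37, 6, 2] -> [37] -> [37] -> [37] -> 37

-43; -77; 37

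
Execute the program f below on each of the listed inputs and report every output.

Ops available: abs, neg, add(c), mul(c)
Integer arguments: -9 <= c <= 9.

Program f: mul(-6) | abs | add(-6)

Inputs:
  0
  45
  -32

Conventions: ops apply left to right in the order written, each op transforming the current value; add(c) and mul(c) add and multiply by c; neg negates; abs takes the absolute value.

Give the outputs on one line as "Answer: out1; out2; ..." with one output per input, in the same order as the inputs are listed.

Execution, op by op:
  0 -> 0 -> 0 -> -6
  45 -> -270 -> 270 -> 264
  -32 -> 192 -> 192 -> 186

-6; 264; 186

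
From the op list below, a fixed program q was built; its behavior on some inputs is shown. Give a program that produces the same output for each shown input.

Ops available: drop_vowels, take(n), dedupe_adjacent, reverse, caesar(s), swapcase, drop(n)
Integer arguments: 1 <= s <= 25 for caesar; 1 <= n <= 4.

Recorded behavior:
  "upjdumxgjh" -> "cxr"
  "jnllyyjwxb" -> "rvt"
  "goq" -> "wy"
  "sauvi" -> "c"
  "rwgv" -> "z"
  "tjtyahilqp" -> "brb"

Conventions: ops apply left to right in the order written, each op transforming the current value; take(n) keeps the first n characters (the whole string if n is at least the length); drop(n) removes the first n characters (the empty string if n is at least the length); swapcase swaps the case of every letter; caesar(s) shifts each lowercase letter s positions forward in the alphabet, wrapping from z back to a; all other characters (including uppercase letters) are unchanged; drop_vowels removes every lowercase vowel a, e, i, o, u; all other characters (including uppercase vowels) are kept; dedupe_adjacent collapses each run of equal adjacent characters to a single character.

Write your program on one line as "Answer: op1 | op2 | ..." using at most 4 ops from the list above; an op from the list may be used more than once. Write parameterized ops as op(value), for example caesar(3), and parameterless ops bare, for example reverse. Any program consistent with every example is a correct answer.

take(3) | caesar(8) | drop_vowels

Check, running the answer program on each example:
  "upjdumxgjh" -> "upj" -> "cxr" -> "cxr"
  "jnllyyjwxb" -> "jnl" -> "rvt" -> "rvt"
  "goq" -> "goq" -> "owy" -> "wy"
  "sauvi" -> "sau" -> "aic" -> "c"
  "rwgv" -> "rwg" -> "zeo" -> "z"
  "tjtyahilqp" -> "tjt" -> "brb" -> "brb"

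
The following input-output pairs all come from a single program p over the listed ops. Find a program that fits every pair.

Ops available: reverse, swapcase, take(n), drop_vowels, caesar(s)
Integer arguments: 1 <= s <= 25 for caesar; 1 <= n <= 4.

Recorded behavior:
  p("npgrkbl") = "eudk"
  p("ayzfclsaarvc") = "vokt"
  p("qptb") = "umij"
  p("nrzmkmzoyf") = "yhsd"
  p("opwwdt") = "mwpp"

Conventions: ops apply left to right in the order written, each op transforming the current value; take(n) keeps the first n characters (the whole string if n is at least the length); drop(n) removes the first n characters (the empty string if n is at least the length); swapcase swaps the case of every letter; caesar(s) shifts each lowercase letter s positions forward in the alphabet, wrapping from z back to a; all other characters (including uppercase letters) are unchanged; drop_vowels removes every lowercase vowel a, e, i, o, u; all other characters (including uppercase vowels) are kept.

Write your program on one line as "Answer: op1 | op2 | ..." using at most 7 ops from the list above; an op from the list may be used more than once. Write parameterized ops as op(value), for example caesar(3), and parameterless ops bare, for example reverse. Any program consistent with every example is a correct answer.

caesar(12) | caesar(10) | reverse | drop_vowels | take(4) | caesar(23)

Check, running the answer program on each example:
  "npgrkbl" -> "zbsdwnx" -> "jlcngxh" -> "hxgnclj" -> "hxgnclj" -> "hxgn" -> "eudk"
  "ayzfclsaarvc" -> "mklroxemmdho" -> "wuvbyhowwnry" -> "yrnwwohybvuw" -> "yrnwwhybvw" -> "yrnw" -> "vokt"
  "qptb" -> "cbfn" -> "mlpx" -> "xplm" -> "xplm" -> "xplm" -> "umij"
  "nrzmkmzoyf" -> "zdlywylakr" -> "jnvigivkub" -> "bukvigivnj" -> "bkvgvnj" -> "bkvg" -> "yhsd"
  "opwwdt" -> "abiipf" -> "klsszp" -> "pzsslk" -> "pzsslk" -> "pzss" -> "mwpp"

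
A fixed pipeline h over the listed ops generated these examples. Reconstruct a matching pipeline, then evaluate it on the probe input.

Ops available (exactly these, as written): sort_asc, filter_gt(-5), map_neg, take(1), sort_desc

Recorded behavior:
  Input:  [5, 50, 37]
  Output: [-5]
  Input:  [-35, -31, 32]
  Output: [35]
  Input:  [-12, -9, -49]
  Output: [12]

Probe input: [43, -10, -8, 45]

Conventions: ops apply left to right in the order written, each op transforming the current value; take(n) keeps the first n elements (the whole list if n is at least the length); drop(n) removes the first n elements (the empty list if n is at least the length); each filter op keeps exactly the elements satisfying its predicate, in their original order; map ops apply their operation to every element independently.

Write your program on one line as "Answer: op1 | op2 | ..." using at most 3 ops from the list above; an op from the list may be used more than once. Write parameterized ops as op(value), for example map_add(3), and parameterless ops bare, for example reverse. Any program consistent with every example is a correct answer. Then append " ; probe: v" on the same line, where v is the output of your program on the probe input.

map_neg | take(1) ; probe: [-43]

Check, running the answer program on each example:
  [5, 50, 37] -> [-5, -50, -37] -> [-5]
  [-35, -31, 32] -> [35, 31, -32] -> [35]
  [-12, -9, -49] -> [12, 9, 49] -> [12]
  probe: [43, -10, -8, 45] -> [-43, 10, 8, -45] -> [-43]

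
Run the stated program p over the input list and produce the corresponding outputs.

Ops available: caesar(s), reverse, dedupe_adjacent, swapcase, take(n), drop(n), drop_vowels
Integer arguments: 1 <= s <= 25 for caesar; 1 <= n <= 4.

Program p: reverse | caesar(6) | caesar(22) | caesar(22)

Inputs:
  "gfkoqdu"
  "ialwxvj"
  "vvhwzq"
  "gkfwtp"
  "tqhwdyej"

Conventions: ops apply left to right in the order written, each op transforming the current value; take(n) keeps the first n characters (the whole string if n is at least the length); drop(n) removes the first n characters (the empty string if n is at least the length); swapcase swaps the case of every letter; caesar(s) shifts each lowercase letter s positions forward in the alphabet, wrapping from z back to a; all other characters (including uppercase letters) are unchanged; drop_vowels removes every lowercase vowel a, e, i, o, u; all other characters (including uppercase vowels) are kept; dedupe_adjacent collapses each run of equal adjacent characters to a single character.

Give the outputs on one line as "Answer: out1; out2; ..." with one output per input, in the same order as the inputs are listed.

"sbomide"; "htvujyg"; "oxuftt"; "nrudie"; "hcwbufor"

Execution, op by op:
  "gfkoqdu" -> "udqokfg" -> "ajwuqlm" -> "wfsqmhi" -> "sbomide"
  "ialwxvj" -> "jvxwlai" -> "pbdcrgo" -> "lxzynck" -> "htvujyg"
  "vvhwzq" -> "qzwhvv" -> "wfcnbb" -> "sbyjxx" -> "oxuftt"
  "gkfwtp" -> "ptwfkg" -> "vzclqm" -> "rvyhmi" -> "nrudie"
  "tqhwdyej" -> "jeydwhqt" -> "pkejcnwz" -> "lgafyjsv" -> "hcwbufor"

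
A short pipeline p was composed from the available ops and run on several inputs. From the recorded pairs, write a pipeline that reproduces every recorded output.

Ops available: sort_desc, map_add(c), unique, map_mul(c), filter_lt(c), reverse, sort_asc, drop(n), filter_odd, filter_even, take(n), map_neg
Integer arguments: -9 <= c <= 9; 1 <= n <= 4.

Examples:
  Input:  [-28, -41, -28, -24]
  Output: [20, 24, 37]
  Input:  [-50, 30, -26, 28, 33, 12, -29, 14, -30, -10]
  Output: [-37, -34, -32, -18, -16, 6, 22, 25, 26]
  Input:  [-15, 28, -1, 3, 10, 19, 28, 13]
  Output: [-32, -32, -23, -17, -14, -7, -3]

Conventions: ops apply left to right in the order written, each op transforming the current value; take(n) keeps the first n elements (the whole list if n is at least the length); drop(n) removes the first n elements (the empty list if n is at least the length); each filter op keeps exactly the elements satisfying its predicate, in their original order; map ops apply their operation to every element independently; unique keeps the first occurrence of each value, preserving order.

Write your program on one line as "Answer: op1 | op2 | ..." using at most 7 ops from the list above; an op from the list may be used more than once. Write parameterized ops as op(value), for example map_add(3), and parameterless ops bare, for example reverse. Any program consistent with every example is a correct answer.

map_neg | drop(1) | map_add(1) | sort_desc | map_add(-5) | sort_asc

Check, running the answer program on each example:
  [-28, -41, -28, -24] -> [28, 41, 28, 24] -> [41, 28, 24] -> [42, 29, 25] -> [42, 29, 25] -> [37, 24, 20] -> [20, 24, 37]
  [-50, 30, -26, 28, 33, 12, -29, 14, -30, -10] -> [50, -30, 26, -28, -33, -12, 29, -14, 30, 10] -> [-30, 26, -28, -33, -12, 29, -14, 30, 10] -> [-29, 27, -27, -32, -11, 30, -13, 31, 11] -> [31, 30, 27, 11, -11, -13, -27, -29, -32] -> [26, 25, 22, 6, -16, -18, -32, -34, -37] -> [-37, -34, -32, -18, -16, 6, 22, 25, 26]
  [-15, 28, -1, 3, 10, 19, 28, 13] -> [15, -28, 1, -3, -10, -19, -28, -13] -> [-28, 1, -3, -10, -19, -28, -13] -> [-27, 2, -2, -9, -18, -27, -12] -> [2, -2, -9, -12, -18, -27, -27] -> [-3, -7, -14, -17, -23, -32, -32] -> [-32, -32, -23, -17, -14, -7, -3]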